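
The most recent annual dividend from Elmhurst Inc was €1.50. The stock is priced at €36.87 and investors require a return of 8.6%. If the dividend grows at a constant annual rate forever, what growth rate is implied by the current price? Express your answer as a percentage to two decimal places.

4.35%

P = D₀(1+g)/(r−g) ⇒ P(r−g) = D₀(1+g) ⇒ g(P+D₀) = P·r − D₀
g = (P·r − D₀)/(P + D₀) = (€36.87×0.086 − €1.50) / (€36.87 + €1.50) = 0.043545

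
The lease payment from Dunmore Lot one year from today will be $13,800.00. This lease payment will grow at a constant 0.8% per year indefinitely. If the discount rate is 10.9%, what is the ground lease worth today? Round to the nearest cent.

Growing perpetuity: P = D₁ / (r − g) = $13,800.0000 / (0.109 − 0.008) = $136,633.66

$136633.66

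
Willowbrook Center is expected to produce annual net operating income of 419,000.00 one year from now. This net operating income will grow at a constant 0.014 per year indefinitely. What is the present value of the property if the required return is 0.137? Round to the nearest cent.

Growing perpetuity: P = D₁ / (r − g) = 419,000.0000 / (0.137 − 0.014) = 3,406,504.07

3406504.07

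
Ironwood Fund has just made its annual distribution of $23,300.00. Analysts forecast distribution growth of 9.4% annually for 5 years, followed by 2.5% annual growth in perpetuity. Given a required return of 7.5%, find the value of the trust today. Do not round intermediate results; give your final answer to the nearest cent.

$644204.37

D_1 = 25490.20000
D_2 = 27886.27880
D_3 = 30507.58901
D_4 = 33375.30237
D_5 = 36512.58080
Terminal value at year 5: TV = D_5×(1+g_2)/(r−g_2) = 37425.39532/0.05 = 748507.90634
P_0 = D_1/(1+r)^1 + D_2/(1+r)^2 + D_3/(1+r)^3 + D_4/(1+r)^4 + D_5/(1+r)^5 + TV/(1+r)^5
    = 23711.81395 + 24130.90648 + 24557.40622 + 24991.44410 + 25433.15334 + 521379.64354 = 644204.36764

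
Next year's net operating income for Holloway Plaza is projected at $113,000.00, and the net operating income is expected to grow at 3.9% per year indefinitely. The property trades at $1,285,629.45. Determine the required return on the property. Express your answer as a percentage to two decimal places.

P = D₁/(r − g) ⇒ r = D₁/P + g = $113,000.0000/$1,285,629.45 + 0.039 = 0.087895 + 0.039 = 0.126895

12.69%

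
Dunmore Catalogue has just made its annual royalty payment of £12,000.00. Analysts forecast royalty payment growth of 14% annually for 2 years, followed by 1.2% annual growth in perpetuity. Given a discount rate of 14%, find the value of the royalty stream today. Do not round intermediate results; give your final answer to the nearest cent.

£118875.00

D_1 = 13680.00000
D_2 = 15595.20000
Terminal value at year 2: TV = D_2×(1+g_2)/(r−g_2) = 15782.34240/0.128 = 123299.55000
P_0 = D_1/(1+r)^1 + D_2/(1+r)^2 + TV/(1+r)^2
    = 12000.00000 + 12000.00000 + 94875.00000 = 118875.00000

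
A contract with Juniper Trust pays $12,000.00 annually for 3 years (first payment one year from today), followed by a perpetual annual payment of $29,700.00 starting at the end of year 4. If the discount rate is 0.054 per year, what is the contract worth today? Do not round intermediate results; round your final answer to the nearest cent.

PV of 3-year annuity: $12,000.00 × [1 − (1+0.054)^−3] / 0.054 = 32435.57500
Perpetuity value at year 3: $29,700.00 / 0.054 = 550000.00000
PV of perpetuity: 550000.00000 / (1+0.054)^3 = 469721.95187
Total PV = 32435.57500 + 469721.95187 = 502157.52687

$502157.53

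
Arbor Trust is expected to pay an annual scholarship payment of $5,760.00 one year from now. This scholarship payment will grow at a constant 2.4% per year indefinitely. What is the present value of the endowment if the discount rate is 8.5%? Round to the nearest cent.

Growing perpetuity: P = D₁ / (r − g) = $5,760.0000 / (0.085 − 0.024) = $94,426.23

$94426.23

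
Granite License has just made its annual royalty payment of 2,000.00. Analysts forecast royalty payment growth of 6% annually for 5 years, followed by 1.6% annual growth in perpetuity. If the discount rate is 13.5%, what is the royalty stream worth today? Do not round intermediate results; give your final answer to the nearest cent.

D_1 = 2120.00000
D_2 = 2247.20000
D_3 = 2382.03200
D_4 = 2524.95392
D_5 = 2676.45116
Terminal value at year 5: TV = D_5×(1+g_2)/(r−g_2) = 2719.27437/0.119 = 22851.04516
P_0 = D_1/(1+r)^1 + D_2/(1+r)^2 + D_3/(1+r)^3 + D_4/(1+r)^4 + D_5/(1+r)^5 + TV/(1+r)^5
    = 1867.84141 + 1744.41577 + 1629.14600 + 1521.49318 + 1420.95399 + 12131.84243 = 20315.69277

20315.69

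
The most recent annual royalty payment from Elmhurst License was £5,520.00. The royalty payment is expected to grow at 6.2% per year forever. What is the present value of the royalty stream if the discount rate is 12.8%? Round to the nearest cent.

£88821.82

D₁ = D₀ × (1 + g) = £5,520.00 × 1.062 = £5,862.2400
Growing perpetuity: P = D₁ / (r − g) = £5,862.2400 / (0.128 − 0.062) = £88,821.82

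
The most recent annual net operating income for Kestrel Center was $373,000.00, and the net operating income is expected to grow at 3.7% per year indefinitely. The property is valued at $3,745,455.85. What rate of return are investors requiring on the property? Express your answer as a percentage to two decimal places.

14.03%

D₁ = $373,000.00 × 1.037 = $386,801.0000
P = D₁/(r − g) ⇒ r = D₁/P + g = $386,801.0000/$3,745,455.85 + 0.037 = 0.103272 + 0.037 = 0.140272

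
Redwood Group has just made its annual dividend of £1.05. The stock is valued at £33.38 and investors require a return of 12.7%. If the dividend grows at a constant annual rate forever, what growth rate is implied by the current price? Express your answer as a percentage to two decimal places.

9.26%

P = D₀(1+g)/(r−g) ⇒ P(r−g) = D₀(1+g) ⇒ g(P+D₀) = P·r − D₀
g = (P·r − D₀)/(P + D₀) = (£33.38×0.127 − £1.05) / (£33.38 + £1.05) = 0.092630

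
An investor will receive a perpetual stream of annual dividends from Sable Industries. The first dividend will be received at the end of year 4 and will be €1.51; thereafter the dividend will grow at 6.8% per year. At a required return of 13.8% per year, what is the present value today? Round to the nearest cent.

Value at end of year 3: C₁ / (r − g) = €1.51 / (0.138 − 0.068) = €21.5714
Discount to today: PV = €21.5714 / (1 + 0.138)^3 = €21.5714 / 1.473760 = €14.64

€14.64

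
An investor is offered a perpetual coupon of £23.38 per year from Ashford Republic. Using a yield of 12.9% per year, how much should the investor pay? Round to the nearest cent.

£181.24

Level perpetuity: PV = C / r = £23.38 / 0.129 = £181.24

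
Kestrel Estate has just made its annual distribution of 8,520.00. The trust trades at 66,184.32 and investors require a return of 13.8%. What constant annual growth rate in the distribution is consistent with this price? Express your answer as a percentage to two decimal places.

0.82%

P = D₀(1+g)/(r−g) ⇒ P(r−g) = D₀(1+g) ⇒ g(P+D₀) = P·r − D₀
g = (P·r − D₀)/(P + D₀) = (66,184.32×0.138 − 8,520.00) / (66,184.32 + 8,520.00) = 0.008212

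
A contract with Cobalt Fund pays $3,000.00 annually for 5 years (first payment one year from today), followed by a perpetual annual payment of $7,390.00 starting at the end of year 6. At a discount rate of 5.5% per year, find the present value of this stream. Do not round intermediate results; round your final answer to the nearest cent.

$115617.09

PV of 5-year annuity: $3,000.00 × [1 − (1+0.055)^−5] / 0.055 = 12810.85343
Perpetuity value at year 5: $7,390.00 / 0.055 = 134363.63636
PV of perpetuity: 134363.63636 / (1+0.055)^5 = 102806.23409
Total PV = 12810.85343 + 102806.23409 = 115617.08752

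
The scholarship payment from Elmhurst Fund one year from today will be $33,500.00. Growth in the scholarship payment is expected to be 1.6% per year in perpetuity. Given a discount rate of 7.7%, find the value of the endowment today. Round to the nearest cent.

$549180.33

Growing perpetuity: P = D₁ / (r − g) = $33,500.0000 / (0.077 − 0.016) = $549,180.33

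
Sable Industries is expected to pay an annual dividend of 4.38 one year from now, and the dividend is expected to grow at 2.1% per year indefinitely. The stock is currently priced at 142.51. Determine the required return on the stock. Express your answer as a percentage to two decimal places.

5.17%

P = D₁/(r − g) ⇒ r = D₁/P + g = 4.3800/142.51 + 0.021 = 0.030735 + 0.021 = 0.051735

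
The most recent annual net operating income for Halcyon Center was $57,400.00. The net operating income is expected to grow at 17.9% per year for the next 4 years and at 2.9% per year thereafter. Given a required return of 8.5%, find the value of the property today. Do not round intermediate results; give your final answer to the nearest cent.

D_1 = 67674.60000
D_2 = 79788.35340
D_3 = 94070.46866
D_4 = 110909.08255
Terminal value at year 4: TV = D_4×(1+g_2)/(r−g_2) = 114125.44594/0.056 = 2037954.39183
P_0 = D_1/(1+r)^1 + D_2/(1+r)^2 + D_3/(1+r)^3 + D_4/(1+r)^4 + TV/(1+r)^4
    = 62372.90323 + 67776.63862 + 73648.53174 + 80029.14186 + 1470535.48165 = 1754362.69710

$1754362.70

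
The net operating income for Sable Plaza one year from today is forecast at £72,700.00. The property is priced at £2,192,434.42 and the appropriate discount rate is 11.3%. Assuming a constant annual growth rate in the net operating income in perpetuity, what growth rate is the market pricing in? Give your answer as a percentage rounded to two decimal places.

7.98%

P = D₁/(r−g) ⇒ g = r − D₁/P = 0.113 − £72,700.00/£2,192,434.42 = 0.079841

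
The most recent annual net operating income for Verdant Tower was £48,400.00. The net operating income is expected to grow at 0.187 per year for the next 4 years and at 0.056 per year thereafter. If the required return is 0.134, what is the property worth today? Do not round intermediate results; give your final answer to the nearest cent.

£1003923.62

D_1 = 57450.80000
D_2 = 68194.09960
D_3 = 80946.39623
D_4 = 96083.37232
Terminal value at year 4: TV = D_4×(1+g_2)/(r−g_2) = 101464.04117/0.078 = 1300821.04063
P_0 = D_1/(1+r)^1 + D_2/(1+r)^2 + D_3/(1+r)^3 + D_4/(1+r)^4 + TV/(1+r)^4
    = 50662.08113 + 53029.88563 + 55508.35471 + 58102.66053 + 786620.63483 = 1003923.61681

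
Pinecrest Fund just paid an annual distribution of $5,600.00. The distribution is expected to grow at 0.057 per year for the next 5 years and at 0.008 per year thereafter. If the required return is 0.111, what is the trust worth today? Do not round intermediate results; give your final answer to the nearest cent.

D_1 = 5919.20000
D_2 = 6256.59440
D_3 = 6613.22028
D_4 = 6990.17384
D_5 = 7388.61375
Terminal value at year 5: TV = D_5×(1+g_2)/(r−g_2) = 7447.72266/0.103 = 72307.98695
P_0 = D_1/(1+r)^1 + D_2/(1+r)^2 + D_3/(1+r)^3 + D_4/(1+r)^4 + D_5/(1+r)^5 + TV/(1+r)^5
    = 5327.81278 + 5068.85518 + 4822.48419 + 4588.08801 + 4365.08464 + 42718.49819 = 66890.82299

$66890.82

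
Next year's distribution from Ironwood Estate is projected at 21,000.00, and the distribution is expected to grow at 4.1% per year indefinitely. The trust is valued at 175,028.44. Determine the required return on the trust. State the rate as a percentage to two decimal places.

16.10%

P = D₁/(r − g) ⇒ r = D₁/P + g = 21,000.0000/175,028.44 + 0.041 = 0.119981 + 0.041 = 0.160981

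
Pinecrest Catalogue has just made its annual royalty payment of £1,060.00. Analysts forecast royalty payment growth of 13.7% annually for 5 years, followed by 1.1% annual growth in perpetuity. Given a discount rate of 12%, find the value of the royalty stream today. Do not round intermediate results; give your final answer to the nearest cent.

D_1 = 1205.22000
D_2 = 1370.33514
D_3 = 1558.07105
D_4 = 1771.52679
D_5 = 2014.22596
Terminal value at year 5: TV = D_5×(1+g_2)/(r−g_2) = 2036.38244/0.109 = 18682.40774
P_0 = D_1/(1+r)^1 + D_2/(1+r)^2 + D_3/(1+r)^3 + D_4/(1+r)^4 + D_5/(1+r)^5 + TV/(1+r)^5
    = 1076.08929 + 1092.42278 + 1109.00420 + 1125.83730 + 1142.92590 + 10600.89988 = 16147.17936

£16147.18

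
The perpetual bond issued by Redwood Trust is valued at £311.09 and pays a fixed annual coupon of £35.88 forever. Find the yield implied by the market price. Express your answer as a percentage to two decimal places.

P = C/r ⇒ r = C/P = £35.88/£311.09 = 0.115336

11.53%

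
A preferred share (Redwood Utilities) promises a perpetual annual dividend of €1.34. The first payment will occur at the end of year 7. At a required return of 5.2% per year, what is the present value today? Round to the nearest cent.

€19.01

Value at end of year 6: C / r = €1.34 / 0.052 = €25.7692
Discount to today: PV = €25.7692 / (1 + 0.052)^6 = €25.7692 / 1.355484 = €19.01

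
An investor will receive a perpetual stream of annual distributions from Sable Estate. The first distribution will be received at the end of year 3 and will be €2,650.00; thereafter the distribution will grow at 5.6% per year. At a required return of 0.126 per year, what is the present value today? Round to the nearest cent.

€29858.71

Value at end of year 2: C₁ / (r − g) = €2,650.00 / (0.126 − 0.056) = €37,857.1429
Discount to today: PV = €37,857.1429 / (1 + 0.126)^2 = €37,857.1429 / 1.267876 = €29,858.71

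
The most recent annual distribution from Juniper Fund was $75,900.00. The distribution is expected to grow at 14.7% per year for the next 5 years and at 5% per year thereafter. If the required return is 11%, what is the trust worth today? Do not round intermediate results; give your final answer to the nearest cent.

$1984062.93

D_1 = 87057.30000
D_2 = 99854.72310
D_3 = 114533.36740
D_4 = 131369.77240
D_5 = 150681.12895
Terminal value at year 5: TV = D_5×(1+g_2)/(r−g_2) = 158215.18539/0.06 = 2636919.75656
P_0 = D_1/(1+r)^1 + D_2/(1+r)^2 + D_3/(1+r)^3 + D_4/(1+r)^4 + D_5/(1+r)^5 + TV/(1+r)^5
    = 78430.00000 + 81044.33333 + 83745.81111 + 86537.33815 + 89421.91609 + 1564883.53151 = 1984062.93019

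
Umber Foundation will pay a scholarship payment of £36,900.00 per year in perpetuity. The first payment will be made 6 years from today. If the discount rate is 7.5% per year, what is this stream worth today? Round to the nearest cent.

Value at end of year 5: C / r = £36,900.00 / 0.075 = £492,000.0000
Discount to today: PV = £492,000.0000 / (1 + 0.075)^5 = £492,000.0000 / 1.435629 = £342,706.85

£342706.85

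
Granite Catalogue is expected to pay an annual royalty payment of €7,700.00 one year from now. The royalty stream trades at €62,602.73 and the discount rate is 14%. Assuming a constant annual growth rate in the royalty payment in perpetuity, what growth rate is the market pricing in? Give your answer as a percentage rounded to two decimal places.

P = D₁/(r−g) ⇒ g = r − D₁/P = 0.14 − €7,700.00/€62,602.73 = 0.017002

1.70%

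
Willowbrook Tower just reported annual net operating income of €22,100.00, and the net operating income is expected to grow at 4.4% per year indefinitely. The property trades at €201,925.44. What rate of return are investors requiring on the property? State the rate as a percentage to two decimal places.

D₁ = €22,100.00 × 1.044 = €23,072.4000
P = D₁/(r − g) ⇒ r = D₁/P + g = €23,072.4000/€201,925.44 + 0.044 = 0.114262 + 0.044 = 0.158262

15.83%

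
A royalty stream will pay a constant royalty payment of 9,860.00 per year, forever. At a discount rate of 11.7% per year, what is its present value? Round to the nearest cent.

Level perpetuity: PV = C / r = 9,860.00 / 0.117 = 84,273.50

84273.50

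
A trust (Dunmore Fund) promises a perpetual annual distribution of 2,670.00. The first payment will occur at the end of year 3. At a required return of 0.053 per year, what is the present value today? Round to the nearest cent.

45433.76

Value at end of year 2: C / r = 2,670.00 / 0.053 = 50,377.3585
Discount to today: PV = 50,377.3585 / (1 + 0.053)^2 = 50,377.3585 / 1.108809 = 45,433.76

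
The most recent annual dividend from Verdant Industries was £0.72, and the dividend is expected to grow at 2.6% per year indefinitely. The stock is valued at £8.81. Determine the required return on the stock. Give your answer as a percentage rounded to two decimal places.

D₁ = £0.72 × 1.026 = £0.7387
P = D₁/(r − g) ⇒ r = D₁/P + g = £0.7387/£8.81 + 0.026 = 0.083850 + 0.026 = 0.109850

10.99%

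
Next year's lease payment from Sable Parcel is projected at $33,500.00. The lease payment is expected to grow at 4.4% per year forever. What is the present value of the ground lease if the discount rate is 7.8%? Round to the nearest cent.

Growing perpetuity: P = D₁ / (r − g) = $33,500.0000 / (0.078 − 0.044) = $985,294.12

$985294.12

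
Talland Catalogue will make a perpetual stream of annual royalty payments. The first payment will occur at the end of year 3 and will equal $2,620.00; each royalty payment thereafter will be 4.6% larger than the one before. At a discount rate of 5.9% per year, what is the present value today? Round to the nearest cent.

Value at end of year 2: C₁ / (r − g) = $2,620.00 / (0.059 − 0.046) = $201,538.4615
Discount to today: PV = $201,538.4615 / (1 + 0.059)^2 = $201,538.4615 / 1.121481 = $179,707.42

$179707.42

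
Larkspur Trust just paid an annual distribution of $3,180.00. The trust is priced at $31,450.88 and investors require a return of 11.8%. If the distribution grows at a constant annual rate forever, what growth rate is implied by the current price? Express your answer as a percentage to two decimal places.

P = D₀(1+g)/(r−g) ⇒ P(r−g) = D₀(1+g) ⇒ g(P+D₀) = P·r − D₀
g = (P·r − D₀)/(P + D₀) = ($31,450.88×0.118 − $3,180.00) / ($31,450.88 + $3,180.00) = 0.015339

1.53%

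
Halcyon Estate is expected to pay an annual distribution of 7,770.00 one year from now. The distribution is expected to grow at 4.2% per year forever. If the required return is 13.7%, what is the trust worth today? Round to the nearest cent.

81789.47

Growing perpetuity: P = D₁ / (r − g) = 7,770.0000 / (0.137 − 0.042) = 81,789.47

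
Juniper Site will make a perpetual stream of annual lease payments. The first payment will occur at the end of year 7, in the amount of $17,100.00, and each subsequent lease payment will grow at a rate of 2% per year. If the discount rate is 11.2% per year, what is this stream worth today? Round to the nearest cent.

Value at end of year 6: C₁ / (r − g) = $17,100.00 / (0.112 − 0.02) = $185,869.5652
Discount to today: PV = $185,869.5652 / (1 + 0.112)^6 = $185,869.5652 / 1.890727 = $98,305.89

$98305.89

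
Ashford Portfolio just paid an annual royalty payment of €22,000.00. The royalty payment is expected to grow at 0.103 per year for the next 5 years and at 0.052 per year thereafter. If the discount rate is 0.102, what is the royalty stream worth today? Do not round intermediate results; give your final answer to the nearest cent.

D_1 = 24266.00000
D_2 = 26765.39800
D_3 = 29522.23399
D_4 = 32563.02410
D_5 = 35917.01558
Terminal value at year 5: TV = D_5×(1+g_2)/(r−g_2) = 37784.70039/0.05 = 755694.00774
P_0 = D_1/(1+r)^1 + D_2/(1+r)^2 + D_3/(1+r)^3 + D_4/(1+r)^4 + D_5/(1+r)^5 + TV/(1+r)^5
    = 22019.96370 + 22039.94552 + 22059.94547 + 22079.96357 + 22099.99984 + 464983.99653 = 575283.81463

€575283.81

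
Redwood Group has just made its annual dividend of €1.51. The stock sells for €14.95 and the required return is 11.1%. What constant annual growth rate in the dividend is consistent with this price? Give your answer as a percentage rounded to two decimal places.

0.91%

P = D₀(1+g)/(r−g) ⇒ P(r−g) = D₀(1+g) ⇒ g(P+D₀) = P·r − D₀
g = (P·r − D₀)/(P + D₀) = (€14.95×0.111 − €1.51) / (€14.95 + €1.51) = 0.009080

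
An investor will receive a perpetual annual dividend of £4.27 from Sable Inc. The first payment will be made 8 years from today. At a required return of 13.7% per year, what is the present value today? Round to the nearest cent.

Value at end of year 7: C / r = £4.27 / 0.137 = £31.1679
Discount to today: PV = £31.1679 / (1 + 0.137)^7 = £31.1679 / 2.456537 = £12.69

£12.69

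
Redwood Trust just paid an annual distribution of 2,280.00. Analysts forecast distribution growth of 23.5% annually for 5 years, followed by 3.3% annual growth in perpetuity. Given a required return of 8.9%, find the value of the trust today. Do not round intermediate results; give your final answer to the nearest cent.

95785.42

D_1 = 2815.80000
D_2 = 3477.51300
D_3 = 4294.72855
D_4 = 5303.98977
D_5 = 6550.42736
Terminal value at year 5: TV = D_5×(1+g_2)/(r−g_2) = 6766.59146/0.056 = 120831.99041
P_0 = D_1/(1+r)^1 + D_2/(1+r)^2 + D_3/(1+r)^3 + D_4/(1+r)^4 + D_5/(1+r)^5 + TV/(1+r)^5
    = 2585.67493 + 2932.33107 + 3325.46270 + 3771.30067 + 4276.91123 + 78893.73749 = 95785.41810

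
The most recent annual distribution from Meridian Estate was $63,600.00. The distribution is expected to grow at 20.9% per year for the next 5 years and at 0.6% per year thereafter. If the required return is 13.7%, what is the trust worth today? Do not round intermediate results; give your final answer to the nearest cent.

$1047676.54

D_1 = 76892.40000
D_2 = 92962.91160
D_3 = 112392.16012
D_4 = 135882.12159
D_5 = 164281.48500
Terminal value at year 5: TV = D_5×(1+g_2)/(r−g_2) = 165267.17391/0.131 = 1261581.48025
P_0 = D_1/(1+r)^1 + D_2/(1+r)^2 + D_3/(1+r)^3 + D_4/(1+r)^4 + D_5/(1+r)^5 + TV/(1+r)^5
    = 67627.44063 + 71909.91708 + 76463.57938 + 81305.60024 + 86454.23983 + 663915.76542 = 1047676.54259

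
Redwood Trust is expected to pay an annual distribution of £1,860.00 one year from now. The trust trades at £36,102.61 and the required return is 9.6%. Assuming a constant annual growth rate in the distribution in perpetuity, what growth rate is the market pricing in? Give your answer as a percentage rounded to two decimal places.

P = D₁/(r−g) ⇒ g = r − D₁/P = 0.096 − £1,860.00/£36,102.61 = 0.044480

4.45%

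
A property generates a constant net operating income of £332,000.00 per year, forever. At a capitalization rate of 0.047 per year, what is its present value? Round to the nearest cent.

Level perpetuity: PV = C / r = £332,000.00 / 0.047 = £7,063,829.79

£7063829.79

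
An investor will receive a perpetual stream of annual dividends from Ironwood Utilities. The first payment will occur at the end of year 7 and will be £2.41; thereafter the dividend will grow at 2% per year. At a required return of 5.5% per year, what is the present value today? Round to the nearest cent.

Value at end of year 6: C₁ / (r − g) = £2.41 / (0.055 − 0.02) = £68.8571
Discount to today: PV = £68.8571 / (1 + 0.055)^6 = £68.8571 / 1.378843 = £49.94

£49.94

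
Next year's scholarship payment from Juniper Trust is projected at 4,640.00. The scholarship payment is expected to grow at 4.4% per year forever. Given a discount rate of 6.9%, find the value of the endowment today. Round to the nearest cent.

Growing perpetuity: P = D₁ / (r − g) = 4,640.0000 / (0.069 − 0.044) = 185,600.00

185600.00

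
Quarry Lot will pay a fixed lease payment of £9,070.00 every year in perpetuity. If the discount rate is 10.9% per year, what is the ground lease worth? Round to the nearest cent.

£83211.01

Level perpetuity: PV = C / r = £9,070.00 / 0.109 = £83,211.01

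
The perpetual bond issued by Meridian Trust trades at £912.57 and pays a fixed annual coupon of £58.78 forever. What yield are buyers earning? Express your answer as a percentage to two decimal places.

P = C/r ⇒ r = C/P = £58.78/£912.57 = 0.064411

6.44%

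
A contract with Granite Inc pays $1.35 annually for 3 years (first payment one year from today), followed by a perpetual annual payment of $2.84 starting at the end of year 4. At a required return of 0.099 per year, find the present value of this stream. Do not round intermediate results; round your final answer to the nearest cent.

PV of 3-year annuity: $1.35 × [1 − (1+0.099)^−3] / 0.099 = 3.36317
Perpetuity value at year 3: $2.84 / 0.099 = 28.68687
PV of perpetuity: 28.68687 / (1+0.099)^3 = 21.61176
Total PV = 3.36317 + 21.61176 = 24.97493

$24.97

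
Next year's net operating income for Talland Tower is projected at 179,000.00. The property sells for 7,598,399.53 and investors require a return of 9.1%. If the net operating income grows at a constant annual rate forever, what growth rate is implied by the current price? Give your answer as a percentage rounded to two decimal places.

P = D₁/(r−g) ⇒ g = r − D₁/P = 0.091 − 179,000.00/7,598,399.53 = 0.067442

6.74%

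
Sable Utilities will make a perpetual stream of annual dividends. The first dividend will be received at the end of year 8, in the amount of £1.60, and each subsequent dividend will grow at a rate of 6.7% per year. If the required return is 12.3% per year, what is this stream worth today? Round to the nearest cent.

£12.68

Value at end of year 7: C₁ / (r − g) = £1.60 / (0.123 − 0.067) = £28.5714
Discount to today: PV = £28.5714 / (1 + 0.123)^7 = £28.5714 / 2.252466 = £12.68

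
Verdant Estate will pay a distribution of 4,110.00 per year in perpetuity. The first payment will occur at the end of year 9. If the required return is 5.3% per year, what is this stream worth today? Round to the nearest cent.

51302.55

Value at end of year 8: C / r = 4,110.00 / 0.053 = 77,547.1698
Discount to today: PV = 77,547.1698 / (1 + 0.053)^8 = 77,547.1698 / 1.511565 = 51,302.55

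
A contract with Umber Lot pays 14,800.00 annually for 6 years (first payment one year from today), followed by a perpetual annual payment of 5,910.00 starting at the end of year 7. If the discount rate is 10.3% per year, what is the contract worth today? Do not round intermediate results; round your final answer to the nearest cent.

PV of 6-year annuity: 14,800.00 × [1 − (1+0.103)^−6] / 0.103 = 63895.10365
Perpetuity value at year 6: 5,910.00 / 0.103 = 57378.64078
PV of perpetuity: 57378.64078 / (1+0.103)^6 = 31863.77168
Total PV = 63895.10365 + 31863.77168 = 95758.87533

95758.88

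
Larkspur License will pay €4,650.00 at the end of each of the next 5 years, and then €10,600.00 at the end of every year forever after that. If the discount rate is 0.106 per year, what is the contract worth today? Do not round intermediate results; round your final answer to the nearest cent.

PV of 5-year annuity: €4,650.00 × [1 − (1+0.106)^−5] / 0.106 = 17360.26079
Perpetuity value at year 5: €10,600.00 / 0.106 = 100000.00000
PV of perpetuity: 100000.00000 / (1+0.106)^5 = 60426.07218
Total PV = 17360.26079 + 60426.07218 = 77786.33297

€77786.33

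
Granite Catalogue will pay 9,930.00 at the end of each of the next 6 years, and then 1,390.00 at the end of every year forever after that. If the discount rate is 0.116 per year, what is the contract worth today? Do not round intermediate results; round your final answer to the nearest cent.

PV of 6-year annuity: 9,930.00 × [1 − (1+0.116)^−6] / 0.116 = 41293.00531
Perpetuity value at year 6: 1,390.00 / 0.116 = 11982.75862
PV of perpetuity: 11982.75862 / (1+0.116)^6 = 6202.56956
Total PV = 41293.00531 + 6202.56956 = 47495.57487

47495.57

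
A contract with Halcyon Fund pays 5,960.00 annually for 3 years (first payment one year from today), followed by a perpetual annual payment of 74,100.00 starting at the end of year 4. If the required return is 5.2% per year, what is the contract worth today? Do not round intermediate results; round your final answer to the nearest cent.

PV of 3-year annuity: 5,960.00 × [1 − (1+0.052)^−3] / 0.052 = 16169.92370
Perpetuity value at year 3: 74,100.00 / 0.052 = 1425000.00000
PV of perpetuity: 1425000.00000 / (1+0.052)^3 = 1223961.18352
Total PV = 16169.92370 + 1223961.18352 = 1240131.10722

1240131.11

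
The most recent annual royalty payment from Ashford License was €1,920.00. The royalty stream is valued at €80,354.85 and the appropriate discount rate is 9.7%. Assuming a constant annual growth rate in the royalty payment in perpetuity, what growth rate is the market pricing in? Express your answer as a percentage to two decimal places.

P = D₀(1+g)/(r−g) ⇒ P(r−g) = D₀(1+g) ⇒ g(P+D₀) = P·r − D₀
g = (P·r − D₀)/(P + D₀) = (€80,354.85×0.097 − €1,920.00) / (€80,354.85 + €1,920.00) = 0.071400

7.14%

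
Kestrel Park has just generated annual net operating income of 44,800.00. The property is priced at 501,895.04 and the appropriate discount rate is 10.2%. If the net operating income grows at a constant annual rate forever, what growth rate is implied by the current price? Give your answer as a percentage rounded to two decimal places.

P = D₀(1+g)/(r−g) ⇒ P(r−g) = D₀(1+g) ⇒ g(P+D₀) = P·r − D₀
g = (P·r − D₀)/(P + D₀) = (501,895.04×0.102 − 44,800.00) / (501,895.04 + 44,800.00) = 0.011694

1.17%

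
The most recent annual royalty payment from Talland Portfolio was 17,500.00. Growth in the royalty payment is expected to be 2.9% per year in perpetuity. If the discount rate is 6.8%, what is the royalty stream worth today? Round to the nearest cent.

D₁ = D₀ × (1 + g) = 17,500.00 × 1.029 = 18,007.5000
Growing perpetuity: P = D₁ / (r − g) = 18,007.5000 / (0.068 − 0.029) = 461,730.77

461730.77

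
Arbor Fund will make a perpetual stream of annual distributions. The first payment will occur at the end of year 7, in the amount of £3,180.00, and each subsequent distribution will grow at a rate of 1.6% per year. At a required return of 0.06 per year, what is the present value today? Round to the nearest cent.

£50949.42

Value at end of year 6: C₁ / (r − g) = £3,180.00 / (0.06 − 0.016) = £72,272.7273
Discount to today: PV = £72,272.7273 / (1 + 0.06)^6 = £72,272.7273 / 1.418519 = £50,949.42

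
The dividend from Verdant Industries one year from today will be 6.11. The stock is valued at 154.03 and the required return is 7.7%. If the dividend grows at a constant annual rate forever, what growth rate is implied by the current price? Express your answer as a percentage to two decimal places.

P = D₁/(r−g) ⇒ g = r − D₁/P = 0.077 − 6.11/154.03 = 0.037332

3.73%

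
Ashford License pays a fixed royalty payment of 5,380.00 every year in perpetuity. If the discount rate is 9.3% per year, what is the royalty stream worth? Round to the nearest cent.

57849.46

Level perpetuity: PV = C / r = 5,380.00 / 0.093 = 57,849.46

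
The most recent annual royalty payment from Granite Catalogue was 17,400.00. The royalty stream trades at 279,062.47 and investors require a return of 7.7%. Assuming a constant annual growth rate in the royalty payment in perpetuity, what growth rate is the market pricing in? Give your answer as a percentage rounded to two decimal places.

1.38%

P = D₀(1+g)/(r−g) ⇒ P(r−g) = D₀(1+g) ⇒ g(P+D₀) = P·r − D₀
g = (P·r − D₀)/(P + D₀) = (279,062.47×0.077 − 17,400.00) / (279,062.47 + 17,400.00) = 0.013789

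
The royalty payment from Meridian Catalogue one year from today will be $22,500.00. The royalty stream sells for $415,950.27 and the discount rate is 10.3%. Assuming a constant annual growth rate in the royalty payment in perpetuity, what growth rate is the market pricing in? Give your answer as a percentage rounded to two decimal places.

P = D₁/(r−g) ⇒ g = r − D₁/P = 0.103 − $22,500.00/$415,950.27 = 0.048907

4.89%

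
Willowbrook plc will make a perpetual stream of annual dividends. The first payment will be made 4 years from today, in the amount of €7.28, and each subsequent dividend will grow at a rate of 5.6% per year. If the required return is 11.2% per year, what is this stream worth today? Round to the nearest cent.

€94.54

Value at end of year 3: C₁ / (r − g) = €7.28 / (0.112 − 0.056) = €130.0000
Discount to today: PV = €130.0000 / (1 + 0.112)^3 = €130.0000 / 1.375037 = €94.54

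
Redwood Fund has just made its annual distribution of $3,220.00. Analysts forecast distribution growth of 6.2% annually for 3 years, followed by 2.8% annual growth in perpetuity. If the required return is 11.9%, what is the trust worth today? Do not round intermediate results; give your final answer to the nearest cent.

$39803.89

D_1 = 3419.64000
D_2 = 3631.65768
D_3 = 3856.82046
Terminal value at year 3: TV = D_3×(1+g_2)/(r−g_2) = 3964.81143/0.091 = 43569.35636
P_0 = D_1/(1+r)^1 + D_2/(1+r)^2 + D_3/(1+r)^3 + TV/(1+r)^3
    = 3055.97855 + 2900.31208 + 2752.57501 + 31095.02316 = 39803.88881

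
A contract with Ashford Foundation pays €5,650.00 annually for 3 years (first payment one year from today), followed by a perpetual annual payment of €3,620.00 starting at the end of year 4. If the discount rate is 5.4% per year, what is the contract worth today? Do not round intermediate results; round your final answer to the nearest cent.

€72524.06

PV of 3-year annuity: €5,650.00 × [1 − (1+0.054)^−3] / 0.054 = 15271.74990
Perpetuity value at year 3: €3,620.00 / 0.054 = 67037.03704
PV of perpetuity: 67037.03704 / (1+0.054)^3 = 57252.30524
Total PV = 15271.74990 + 57252.30524 = 72524.05514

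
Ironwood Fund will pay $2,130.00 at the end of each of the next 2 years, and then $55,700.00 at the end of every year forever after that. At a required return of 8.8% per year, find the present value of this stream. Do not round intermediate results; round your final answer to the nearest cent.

PV of 2-year annuity: $2,130.00 × [1 − (1+0.088)^−2] / 0.088 = 3757.09613
Perpetuity value at year 2: $55,700.00 / 0.088 = 632954.54545
PV of perpetuity: 632954.54545 / (1+0.088)^2 = 534705.59974
Total PV = 3757.09613 + 534705.59974 = 538462.69587

$538462.70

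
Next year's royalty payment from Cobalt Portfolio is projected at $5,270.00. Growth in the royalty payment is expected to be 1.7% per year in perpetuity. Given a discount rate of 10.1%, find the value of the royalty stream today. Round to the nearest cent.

$62738.10

Growing perpetuity: P = D₁ / (r − g) = $5,270.0000 / (0.101 − 0.017) = $62,738.10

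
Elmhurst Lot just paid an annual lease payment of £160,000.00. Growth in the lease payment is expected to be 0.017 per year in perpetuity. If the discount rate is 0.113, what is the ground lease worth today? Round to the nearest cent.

D₁ = D₀ × (1 + g) = £160,000.00 × 1.017 = £162,720.0000
Growing perpetuity: P = D₁ / (r − g) = £162,720.0000 / (0.113 − 0.017) = £1,695,000.00

£1695000.00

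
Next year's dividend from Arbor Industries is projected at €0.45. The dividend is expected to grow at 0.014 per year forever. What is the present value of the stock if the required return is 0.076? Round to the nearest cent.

Growing perpetuity: P = D₁ / (r − g) = €0.4500 / (0.076 − 0.014) = €7.26

€7.26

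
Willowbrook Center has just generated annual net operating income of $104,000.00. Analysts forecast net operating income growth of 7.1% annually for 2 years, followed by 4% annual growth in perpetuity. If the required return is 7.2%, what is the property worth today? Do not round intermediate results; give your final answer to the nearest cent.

$3581406.02

D_1 = 111384.00000
D_2 = 119292.26400
Terminal value at year 2: TV = D_2×(1+g_2)/(r−g_2) = 124063.95456/0.032 = 3876998.58000
P_0 = D_1/(1+r)^1 + D_2/(1+r)^2 + TV/(1+r)^2
    = 103902.98507 + 103806.06065 + 3373696.97107 = 3581406.01679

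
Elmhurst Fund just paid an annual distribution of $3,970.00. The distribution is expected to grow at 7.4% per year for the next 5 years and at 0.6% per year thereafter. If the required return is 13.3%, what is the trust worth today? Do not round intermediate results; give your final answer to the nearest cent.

D_1 = 4263.78000
D_2 = 4579.29972
D_3 = 4918.16790
D_4 = 5282.11232
D_5 = 5672.98864
Terminal value at year 5: TV = D_5×(1+g_2)/(r−g_2) = 5707.02657/0.127 = 44937.21707
P_0 = D_1/(1+r)^1 + D_2/(1+r)^2 + D_3/(1+r)^3 + D_4/(1+r)^4 + D_5/(1+r)^5 + TV/(1+r)^5
    = 3763.26567 + 3567.29685 + 3381.53293 + 3205.44251 + 3038.52185 + 24068.92114 = 41024.98095

$41024.98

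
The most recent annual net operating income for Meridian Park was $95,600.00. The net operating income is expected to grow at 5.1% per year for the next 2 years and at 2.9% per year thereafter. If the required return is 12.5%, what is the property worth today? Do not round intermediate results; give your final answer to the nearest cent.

D_1 = 100475.60000
D_2 = 105599.85560
Terminal value at year 2: TV = D_2×(1+g_2)/(r−g_2) = 108662.25141/0.096 = 1131898.45221
P_0 = D_1/(1+r)^1 + D_2/(1+r)^2 + TV/(1+r)^2
    = 89311.64444 + 83436.92294 + 894339.51780 = 1067088.08519

$1067088.09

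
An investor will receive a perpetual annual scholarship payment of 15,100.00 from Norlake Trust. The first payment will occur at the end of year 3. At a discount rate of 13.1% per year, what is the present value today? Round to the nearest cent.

Value at end of year 2: C / r = 15,100.00 / 0.131 = 115,267.1756
Discount to today: PV = 115,267.1756 / (1 + 0.131)^2 = 115,267.1756 / 1.279161 = 90,111.55

90111.55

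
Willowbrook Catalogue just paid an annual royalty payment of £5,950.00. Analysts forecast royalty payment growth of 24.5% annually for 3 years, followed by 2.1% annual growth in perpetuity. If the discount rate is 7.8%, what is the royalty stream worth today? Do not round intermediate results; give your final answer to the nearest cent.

£188153.58

D_1 = 7407.75000
D_2 = 9222.64875
D_3 = 11482.19769
Terminal value at year 3: TV = D_3×(1+g_2)/(r−g_2) = 11723.32385/0.057 = 205672.34816
P_0 = D_1/(1+r)^1 + D_2/(1+r)^2 + D_3/(1+r)^3 + TV/(1+r)^3
    = 6871.75325 + 7936.30129 + 9165.76541 + 164179.76280 = 188153.58275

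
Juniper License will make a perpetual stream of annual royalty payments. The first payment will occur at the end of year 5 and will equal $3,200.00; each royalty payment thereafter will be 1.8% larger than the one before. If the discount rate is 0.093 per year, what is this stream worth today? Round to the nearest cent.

$29895.65

Value at end of year 4: C₁ / (r − g) = $3,200.00 / (0.093 − 0.018) = $42,666.6667
Discount to today: PV = $42,666.6667 / (1 + 0.093)^4 = $42,666.6667 / 1.427186 = $29,895.65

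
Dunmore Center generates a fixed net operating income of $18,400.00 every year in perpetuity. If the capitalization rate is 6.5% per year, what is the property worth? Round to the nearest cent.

$283076.92

Level perpetuity: PV = C / r = $18,400.00 / 0.065 = $283,076.92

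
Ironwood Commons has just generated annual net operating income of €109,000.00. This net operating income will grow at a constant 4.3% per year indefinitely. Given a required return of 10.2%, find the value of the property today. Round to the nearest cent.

D₁ = D₀ × (1 + g) = €109,000.00 × 1.043 = €113,687.0000
Growing perpetuity: P = D₁ / (r − g) = €113,687.0000 / (0.102 − 0.043) = €1,926,898.31

€1926898.31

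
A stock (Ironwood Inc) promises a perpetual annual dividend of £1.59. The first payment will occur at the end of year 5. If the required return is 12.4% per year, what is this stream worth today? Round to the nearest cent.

£8.03

Value at end of year 4: C / r = £1.59 / 0.124 = £12.8226
Discount to today: PV = £12.8226 / (1 + 0.124)^4 = £12.8226 / 1.596119 = £8.03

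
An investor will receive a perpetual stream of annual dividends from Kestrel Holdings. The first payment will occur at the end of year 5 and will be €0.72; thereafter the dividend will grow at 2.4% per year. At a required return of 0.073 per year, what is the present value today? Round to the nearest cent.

Value at end of year 4: C₁ / (r − g) = €0.72 / (0.073 − 0.024) = €14.6939
Discount to today: PV = €14.6939 / (1 + 0.073)^4 = €14.6939 / 1.325558 = €11.09

€11.09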